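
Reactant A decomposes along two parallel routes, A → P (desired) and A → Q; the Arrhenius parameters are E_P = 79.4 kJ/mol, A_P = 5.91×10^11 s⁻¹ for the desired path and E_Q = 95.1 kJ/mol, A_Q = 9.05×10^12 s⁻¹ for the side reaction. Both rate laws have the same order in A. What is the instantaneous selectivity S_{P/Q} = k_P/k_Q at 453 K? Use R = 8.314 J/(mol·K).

4.22

k_P/k_Q = (A_P/A_Q)·exp[−(E_P−E_Q)/(RT)] = (A_P/A_Q)·exp[(E_Q−E_P)/(RT)].
(E_Q−E_P)/(RT) = (95.1−79.4)×10³/(8.314×453) = 15700/3766 = 4.169.
k_P/k_Q = (5.91×10^11/9.05×10^12)·exp(4.169) = 0.06530 × 64.63 = 4.22.
Since E_P < E_Q, lowering the temperature improves selectivity toward P.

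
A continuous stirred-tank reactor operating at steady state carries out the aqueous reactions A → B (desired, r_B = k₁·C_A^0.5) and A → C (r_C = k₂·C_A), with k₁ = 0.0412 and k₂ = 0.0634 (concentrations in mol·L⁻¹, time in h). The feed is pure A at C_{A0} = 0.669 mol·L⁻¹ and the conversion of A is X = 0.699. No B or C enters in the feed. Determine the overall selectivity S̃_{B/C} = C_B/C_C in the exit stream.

1.45

Exit C_A = C_{A0}(1−X) = 0.669×0.301 = 0.2014 mol·L⁻¹.
Rates in a CSTR are evaluated at the outlet concentration: r_B = 0.0412×0.2014^0.5 = 0.01849, r_C = 0.0634×0.2014 = 0.01277.
Overall selectivity = C_B/C_C = r_Bτ/(r_Cτ) = r_B/r_C = 1.45.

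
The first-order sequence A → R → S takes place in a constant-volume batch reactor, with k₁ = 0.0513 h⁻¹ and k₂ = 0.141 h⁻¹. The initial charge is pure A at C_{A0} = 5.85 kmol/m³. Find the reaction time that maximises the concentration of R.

Setting dC_R/dt = 0 gives t_opt = ln(k₂/k₁)/(k₂−k₁).
= ln(0.141/0.0513)/(0.141−0.0513) = ln(2.749)/0.08970 = 1.011/0.08970 = 11.3 h.

11.3 h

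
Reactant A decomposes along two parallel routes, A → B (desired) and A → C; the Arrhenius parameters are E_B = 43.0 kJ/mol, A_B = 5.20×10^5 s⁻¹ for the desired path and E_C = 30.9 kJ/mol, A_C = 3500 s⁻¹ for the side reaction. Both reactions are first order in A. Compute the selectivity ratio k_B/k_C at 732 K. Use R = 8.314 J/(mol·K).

With equal orders, S_{B/C} = k_B/k_C = (A_B/A_C)·exp[(E_C−E_B)/(RT)].
(E_C−E_B)/(RT) = (30.9−43.0)×10³/(8.314×732) = -12100/6086 = -1.988.
k_B/k_C = (5.20×10^5/3500)·exp(-1.988) = 148.6 × 0.1369 = 20.3.
Since E_B > E_C, raising the temperature improves selectivity toward B.

20.3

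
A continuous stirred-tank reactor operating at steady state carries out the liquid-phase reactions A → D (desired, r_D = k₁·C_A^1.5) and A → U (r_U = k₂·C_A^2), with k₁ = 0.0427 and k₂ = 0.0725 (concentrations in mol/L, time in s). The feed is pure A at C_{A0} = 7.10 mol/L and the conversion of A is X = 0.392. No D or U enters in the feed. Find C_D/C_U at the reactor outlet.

Exit C_A = C_{A0}(1−X) = 7.10×0.608 = 4.317 mol/L.
In a CSTR the entire volume is at exit conditions, so r_D = 0.0427×4.317^1.5 = 0.3830 and r_U = 0.0725×4.317^2 = 1.351.
Overall selectivity = C_D/C_U = r_Dτ/(r_Uτ) = r_D/r_U = 0.283.

0.283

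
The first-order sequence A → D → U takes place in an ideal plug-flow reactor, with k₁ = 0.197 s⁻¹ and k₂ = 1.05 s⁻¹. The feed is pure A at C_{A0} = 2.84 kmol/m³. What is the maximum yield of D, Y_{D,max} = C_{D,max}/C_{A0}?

0.127

At the optimum, C_{D,max}/C_{A0} = (k₁/k₂)^[k₂/(k₂−k₁)].
= (0.197/1.05)^(1.05/(1.05−0.197)) = (0.1876)^(1.231) = 0.1275.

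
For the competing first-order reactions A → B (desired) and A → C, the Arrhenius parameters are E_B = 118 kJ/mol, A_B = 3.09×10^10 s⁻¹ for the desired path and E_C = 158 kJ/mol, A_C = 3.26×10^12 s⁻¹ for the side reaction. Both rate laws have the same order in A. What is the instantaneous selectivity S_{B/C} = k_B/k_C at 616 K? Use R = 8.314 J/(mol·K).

23.4

Since both paths have the same order in A, the concentration cancels and S_{B/C} = k_B/k_C = (A_B/A_C)·exp[(E_C−E_B)/(RT)].
(E_C−E_B)/(RT) = (158−118)×10³/(8.314×616) = 40000/5121 = 7.810.
k_B/k_C = (3.09×10^10/3.26×10^12)·exp(7.810) = 0.009479 × 2466 = 23.4.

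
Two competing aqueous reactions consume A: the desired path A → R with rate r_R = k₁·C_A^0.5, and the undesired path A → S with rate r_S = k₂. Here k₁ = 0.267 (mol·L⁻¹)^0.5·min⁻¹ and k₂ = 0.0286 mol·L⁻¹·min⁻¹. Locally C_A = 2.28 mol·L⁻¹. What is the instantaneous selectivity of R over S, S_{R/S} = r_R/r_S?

14.1

S_{R/S} = r_R/r_S = (k₁·C_A^0.5)/(k₂) = (k₁/k₂)·C_A^0.5.
= (0.267×2.280^0.5) / (0.0286) = 0.4032/0.02860 = 14.1.
Since the desired path is higher order in A, keeping C_A high (PFR or concentrated feed) favours R.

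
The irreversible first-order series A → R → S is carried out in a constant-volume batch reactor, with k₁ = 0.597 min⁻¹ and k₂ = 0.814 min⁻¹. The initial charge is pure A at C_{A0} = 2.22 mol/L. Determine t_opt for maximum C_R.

Setting dC_R/dt = 0 gives t_opt = ln(k₂/k₁)/(k₂−k₁).
= ln(0.814/0.597)/(0.814−0.597) = ln(1.363)/0.2170 = 0.3100/0.2170 = 1.43 min.

1.43 min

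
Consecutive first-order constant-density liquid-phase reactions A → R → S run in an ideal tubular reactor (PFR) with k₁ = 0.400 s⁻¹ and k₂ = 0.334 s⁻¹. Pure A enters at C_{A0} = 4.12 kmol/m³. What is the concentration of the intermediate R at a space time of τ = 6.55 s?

0.983 kmol/m³

For first-order series with pure A initially, C_R(τ) = k₁C_{A0}/(k₂−k₁)·(e^(−k₁τ) − e^(−k₂τ)).
e^(−k₁τ) = e^(−0.400×6.55) = e^(−2.620) = 0.07280; e^(−k₂τ) = e^(−2.188) = 0.1122.
C_R = 0.400×4.12/(0.334−0.400) × (0.07280−0.1122) = (-24.97)×(-0.03937) = 0.9831 kmol/m³.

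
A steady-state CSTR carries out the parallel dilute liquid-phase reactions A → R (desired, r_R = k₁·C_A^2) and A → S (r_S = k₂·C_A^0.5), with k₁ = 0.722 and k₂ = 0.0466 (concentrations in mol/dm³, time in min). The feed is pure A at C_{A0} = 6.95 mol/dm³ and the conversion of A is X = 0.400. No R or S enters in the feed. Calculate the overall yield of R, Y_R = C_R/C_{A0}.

Exit C_A = C_{A0}(1−X) = 6.95×0.600 = 4.170 mol/dm³.
A CSTR operates uniformly at the exit composition, giving r_R = 12.55 and r_S = 0.09516 (each k·C_A^n at C_A = 4.170).
Fraction of consumed A going to R: r_R/(r_R+r_S) = 0.9925.
C_R = 0.9925·C_{A0}·X = 0.9925×6.95×0.400 = 2.76 mol/dm³; Y_R = C_R/C_{A0} = 0.397.

0.397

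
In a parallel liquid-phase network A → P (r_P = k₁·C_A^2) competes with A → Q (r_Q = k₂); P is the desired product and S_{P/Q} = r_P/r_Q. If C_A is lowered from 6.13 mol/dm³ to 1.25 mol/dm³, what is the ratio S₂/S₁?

S_{P/Q} = (k₁/k₂)·C_A^2, so S₂/S₁ = (C_{A,2}/C_{A,1})^2.
= (1.25/6.13)^2 = (0.2039)^2 = 0.0416.
Selectivity toward P falls as C_A falls — high-concentration operation is favoured.

0.0416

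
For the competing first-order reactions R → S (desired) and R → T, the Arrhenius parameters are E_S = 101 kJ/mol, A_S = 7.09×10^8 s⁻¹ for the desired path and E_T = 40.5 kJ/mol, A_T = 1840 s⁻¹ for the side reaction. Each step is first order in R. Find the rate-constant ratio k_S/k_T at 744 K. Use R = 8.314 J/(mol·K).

With equal orders, S_{S/T} = k_S/k_T = (A_S/A_T)·exp[(E_T−E_S)/(RT)].
(E_T−E_S)/(RT) = (40.5−101)×10³/(8.314×744) = -60500/6186 = -9.781.
k_S/k_T = (7.09×10^8/1840)·exp(-9.781) = 3.853×10^5 × 5.653×10^-5 = 21.8.

21.8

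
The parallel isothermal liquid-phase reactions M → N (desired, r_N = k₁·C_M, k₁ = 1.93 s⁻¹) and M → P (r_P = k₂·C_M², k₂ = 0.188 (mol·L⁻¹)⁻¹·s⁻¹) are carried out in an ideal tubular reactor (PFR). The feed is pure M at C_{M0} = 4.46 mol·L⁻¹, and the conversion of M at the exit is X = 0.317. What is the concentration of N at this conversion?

C_M = C_{M0}(1−X) = 3.046 mol·L⁻¹.
Along a PFR/batch, dC_N/dC_M = −r_N/(r_N+r_P) = −k₁/(k₁+k₂·C_M).
Integrating from C_{M0} to C_M: C_N = (1.93/0.188)·ln[(1.93+0.188·4.46)/(1.93+0.188·3.05)] = 10.27·ln(2.768/2.503) = 1.036 mol·L⁻¹.

1.04 mol·L⁻¹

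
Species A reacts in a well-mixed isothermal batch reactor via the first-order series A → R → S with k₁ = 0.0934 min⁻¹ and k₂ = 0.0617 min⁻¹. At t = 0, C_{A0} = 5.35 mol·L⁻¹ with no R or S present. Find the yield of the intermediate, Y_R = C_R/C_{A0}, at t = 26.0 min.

For first-order series with pure A initially, C_R(t) = k₁C_{A0}/(k₂−k₁)·(e^(−k₁t) − e^(−k₂t)).
e^(−k₁t) = e^(−0.0934×26.0) = e^(−2.428) = 0.08818; e^(−k₂t) = e^(−1.604) = 0.2011.
C_R = 0.0934×5.35/(0.0617−0.0934) × (0.08818−0.2011) = (-15.76)×(-0.1129) = 1.779 mol·L⁻¹.
Y_R = C_R/C_{A0} = 1.779/5.35 = 0.333.

0.333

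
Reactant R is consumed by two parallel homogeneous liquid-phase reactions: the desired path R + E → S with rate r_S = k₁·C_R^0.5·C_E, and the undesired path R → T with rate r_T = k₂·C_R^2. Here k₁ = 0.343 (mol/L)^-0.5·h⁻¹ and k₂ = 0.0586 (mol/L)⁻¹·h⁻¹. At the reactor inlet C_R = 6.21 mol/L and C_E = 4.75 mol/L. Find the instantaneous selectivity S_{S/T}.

1.80

S_{S/T} = r_S/r_T = (k₁·C_R^0.5·C_E)/(k₂·C_R^2) = (k₁/k₂)·C_R^-1.5·C_E.
= (0.343×6.210^0.5×4.750) / (0.0586×6.210^2) = 4.060/2.260 = 1.80.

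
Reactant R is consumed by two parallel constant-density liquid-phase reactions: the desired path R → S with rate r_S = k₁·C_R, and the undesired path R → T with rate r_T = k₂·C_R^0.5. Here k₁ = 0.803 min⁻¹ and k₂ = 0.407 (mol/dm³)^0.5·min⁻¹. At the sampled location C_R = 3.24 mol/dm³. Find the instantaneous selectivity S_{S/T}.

3.55

S_{S/T} = r_S/r_T = (k₁·C_R)/(k₂·C_R^0.5) = (k₁/k₂)·C_R^0.5.
= (0.803×3.240) / (0.407×3.240^0.5) = 2.602/0.7326 = 3.55.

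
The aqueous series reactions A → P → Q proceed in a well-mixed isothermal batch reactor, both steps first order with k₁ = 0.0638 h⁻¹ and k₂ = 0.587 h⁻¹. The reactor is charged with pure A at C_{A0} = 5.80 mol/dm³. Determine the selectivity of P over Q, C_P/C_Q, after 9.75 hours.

The intermediate concentration in a first-order A→B→C sequence is C_P = k₁C_{A0}(e^(−k₁t) − e^(−k₂t))/(k₂−k₁).
e^(−k₁t) = e^(−0.0638×9.75) = e^(−0.6220) = 0.5368; e^(−k₂t) = e^(−5.723) = 0.003269.
C_P = 0.0638×5.80/(0.587−0.0638) × (0.5368−0.003269) = 0.7073×0.5336 = 0.3774 mol/dm³.
C_A = C_{A0}e^(−k₁t) = 3.114 mol/dm³, so C_Q = C_{A0}−C_A−C_P = 2.309 mol/dm³; C_P/C_Q = 0.163.

0.163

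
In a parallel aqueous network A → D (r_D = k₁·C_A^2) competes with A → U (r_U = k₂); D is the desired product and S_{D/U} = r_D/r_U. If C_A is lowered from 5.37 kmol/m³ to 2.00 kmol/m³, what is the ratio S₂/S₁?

0.139

S_{D/U} = (k₁/k₂)·C_A^2, so S₂/S₁ = (C_{A,2}/C_{A,1})^2.
= (2.00/5.37)^2 = (0.3724)^2 = 0.139.
Selectivity toward D falls as C_A falls — high-concentration operation is favoured.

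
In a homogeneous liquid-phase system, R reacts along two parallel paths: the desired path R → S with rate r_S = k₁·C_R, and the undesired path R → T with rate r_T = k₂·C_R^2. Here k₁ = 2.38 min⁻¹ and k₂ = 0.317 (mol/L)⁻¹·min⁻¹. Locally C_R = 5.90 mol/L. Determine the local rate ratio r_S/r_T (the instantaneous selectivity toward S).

1.27

S_{S/T} = r_S/r_T = (k₁·C_R)/(k₂·C_R^2) = (k₁/k₂)·C_R⁻¹.
= (2.38×5.900) / (0.317×5.900^2) = 14.04/11.03 = 1.27.
The undesired path is higher order in R, so low C_R (CSTR or dilute feed) favours S.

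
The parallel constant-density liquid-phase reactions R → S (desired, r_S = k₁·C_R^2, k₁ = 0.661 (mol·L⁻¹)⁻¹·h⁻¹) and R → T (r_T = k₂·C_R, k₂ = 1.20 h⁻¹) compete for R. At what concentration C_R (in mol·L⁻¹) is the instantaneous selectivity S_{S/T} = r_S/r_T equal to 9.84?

S_{S/T} = (k₁/k₂)·C_R ⇒ C_R = S·k₂/k₁.
= 9.84×1.20/0.661 = 17.9 mol·L⁻¹.

17.9 mol·L⁻¹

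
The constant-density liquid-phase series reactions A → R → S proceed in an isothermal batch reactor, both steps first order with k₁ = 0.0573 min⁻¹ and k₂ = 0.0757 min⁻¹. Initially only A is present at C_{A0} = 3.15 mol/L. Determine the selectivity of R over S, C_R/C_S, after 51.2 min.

0.120

For first-order series with pure A initially, C_R(t) = k₁C_{A0}/(k₂−k₁)·(e^(−k₁t) − e^(−k₂t)).
e^(−k₁t) = e^(−0.0573×51.2) = e^(−2.934) = 0.05320; e^(−k₂t) = e^(−3.876) = 0.02074.
C_R = 0.0573×3.15/(0.0757−0.0573) × (0.05320−0.02074) = 9.810×0.03246 = 0.3184 mol/L.
C_A = C_{A0}e^(−k₁t) = 0.1676 mol/L, so C_S = C_{A0}−C_A−C_R = 2.664 mol/L; C_R/C_S = 0.120.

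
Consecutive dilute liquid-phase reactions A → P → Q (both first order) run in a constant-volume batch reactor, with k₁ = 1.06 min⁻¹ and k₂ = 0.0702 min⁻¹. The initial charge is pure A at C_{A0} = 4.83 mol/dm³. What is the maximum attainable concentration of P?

At the optimum, C_{P,max}/C_{A0} = (k₁/k₂)^[k₂/(k₂−k₁)].
= (1.06/0.0702)^(0.0702/(0.0702−1.06)) = (15.10)^(-0.07092) = 0.8249.
C_{P,max} = 0.8249×4.83 = 3.98 mol/dm³.

3.98 mol/dm³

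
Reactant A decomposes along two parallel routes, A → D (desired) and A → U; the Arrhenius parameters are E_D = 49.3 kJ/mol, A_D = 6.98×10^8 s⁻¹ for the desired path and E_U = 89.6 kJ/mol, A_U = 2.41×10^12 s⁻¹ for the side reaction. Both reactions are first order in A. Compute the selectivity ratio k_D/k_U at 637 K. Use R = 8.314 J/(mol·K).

With equal orders, S_{D/U} = k_D/k_U = (A_D/A_U)·exp[(E_U−E_D)/(RT)].
(E_U−E_D)/(RT) = (89.6−49.3)×10³/(8.314×637) = 40300/5296 = 7.609.
k_D/k_U = (6.98×10^8/2.41×10^12)·exp(7.609) = 2.896×10^-4 × 2017 = 0.584.

0.584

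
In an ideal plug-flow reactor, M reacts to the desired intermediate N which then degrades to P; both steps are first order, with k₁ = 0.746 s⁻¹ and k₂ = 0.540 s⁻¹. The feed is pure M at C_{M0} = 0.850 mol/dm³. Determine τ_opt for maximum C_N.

1.57 s

Setting dC_N/dτ = 0 gives τ_opt = ln(k₂/k₁)/(k₂−k₁).
= ln(0.540/0.746)/(0.540−0.746) = ln(0.7239)/-0.2060 = -0.3232/-0.2060 = 1.57 s.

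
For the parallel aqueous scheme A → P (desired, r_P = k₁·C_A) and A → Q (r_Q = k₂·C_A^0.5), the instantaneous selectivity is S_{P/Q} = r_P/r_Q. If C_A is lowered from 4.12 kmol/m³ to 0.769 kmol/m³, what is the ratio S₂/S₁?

0.432

S_{P/Q} = (k₁/k₂)·C_A^0.5, so S₂/S₁ = (C_{A,2}/C_{A,1})^0.5.
= (0.769/4.12)^0.5 = (0.1867)^0.5 = 0.432.
Selectivity toward P falls as C_A falls — high-concentration operation is favoured.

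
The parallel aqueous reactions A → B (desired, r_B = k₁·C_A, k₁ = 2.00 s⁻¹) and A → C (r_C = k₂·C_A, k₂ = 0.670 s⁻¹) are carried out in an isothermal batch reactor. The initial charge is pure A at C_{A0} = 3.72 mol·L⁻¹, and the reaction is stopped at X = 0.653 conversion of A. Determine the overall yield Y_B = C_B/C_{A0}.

C_A = C_{A0}(1−X) = 1.291 mol·L⁻¹.
Both paths are first order in A, so the instantaneous fraction to B is constant: dC_B/d(−C_A) = k₁/(k₁+k₂) = 0.7491.
C_B = 0.7491·(C_{A0}−C_A) = 0.7491×2.429 = 1.82 mol·L⁻¹.
Y_B = C_B/C_{A0} = 1.820/3.72 = 0.489.

0.489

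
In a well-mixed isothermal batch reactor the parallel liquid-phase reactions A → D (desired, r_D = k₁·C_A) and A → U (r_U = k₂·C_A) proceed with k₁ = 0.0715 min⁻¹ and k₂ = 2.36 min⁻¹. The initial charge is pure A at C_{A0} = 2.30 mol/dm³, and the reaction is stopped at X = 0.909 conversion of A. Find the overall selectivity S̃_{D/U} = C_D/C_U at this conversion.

0.0303

C_A = C_{A0}(1−X) = 0.2093 mol/dm³.
Both paths are first order in A, so the instantaneous fraction to D is constant: dC_D/d(−C_A) = k₁/(k₁+k₂) = 0.02941.
C_D = 0.02941·(C_{A0}−C_A) = 0.02941×2.091 = 0.0615 mol/dm³.
C_U = (C_{A0}−C_A)−C_D = 2.029 mol/dm³; S̃_{D/U} = 0.06148/2.029 = 0.0303.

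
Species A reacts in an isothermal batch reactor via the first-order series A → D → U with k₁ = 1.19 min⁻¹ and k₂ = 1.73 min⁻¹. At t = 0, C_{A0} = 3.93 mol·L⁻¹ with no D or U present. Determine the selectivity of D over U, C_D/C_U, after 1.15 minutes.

0.534

For first-order series with pure A initially, C_D(t) = k₁C_{A0}/(k₂−k₁)·(e^(−k₁t) − e^(−k₂t)).
e^(−k₁t) = e^(−1.19×1.15) = e^(−1.368) = 0.2545; e^(−k₂t) = e^(−1.989) = 0.1368.
C_D = 1.19×3.93/(1.73−1.19) × (0.2545−0.1368) = 8.661×0.1177 = 1.020 mol·L⁻¹.
C_A = C_{A0}e^(−k₁t) = 1.000 mol·L⁻¹, so C_U = C_{A0}−C_A−C_D = 1.910 mol·L⁻¹; C_D/C_U = 0.534.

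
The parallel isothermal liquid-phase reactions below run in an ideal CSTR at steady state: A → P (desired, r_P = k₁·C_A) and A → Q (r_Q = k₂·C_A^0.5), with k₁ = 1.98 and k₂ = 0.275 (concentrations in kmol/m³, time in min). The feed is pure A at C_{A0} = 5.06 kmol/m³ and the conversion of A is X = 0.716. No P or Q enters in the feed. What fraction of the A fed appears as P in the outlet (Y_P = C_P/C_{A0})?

0.642

Exit C_A = C_{A0}(1−X) = 5.06×0.284 = 1.437 kmol/m³.
Rates in a CSTR are evaluated at the outlet concentration: r_P = 1.98×1.437 = 2.845, r_Q = 0.275×1.437^0.5 = 0.3297.
Fraction of consumed A going to P: r_P/(r_P+r_Q) = 0.8962.
C_P = 0.8962·C_{A0}·X = 0.8962×5.06×0.716 = 3.25 kmol/m³; Y_P = C_P/C_{A0} = 0.642.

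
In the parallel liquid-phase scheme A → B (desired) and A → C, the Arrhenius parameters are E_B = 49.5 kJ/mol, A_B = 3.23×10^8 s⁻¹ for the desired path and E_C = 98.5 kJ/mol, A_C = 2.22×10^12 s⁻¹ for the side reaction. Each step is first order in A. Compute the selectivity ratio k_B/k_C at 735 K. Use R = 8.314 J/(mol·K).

With equal orders, S_{B/C} = k_B/k_C = (A_B/A_C)·exp[(E_C−E_B)/(RT)].
(E_C−E_B)/(RT) = (98.5−49.5)×10³/(8.314×735) = 49000/6111 = 8.019.
k_B/k_C = (3.23×10^8/2.22×10^12)·exp(8.019) = 1.455×10^-4 × 3037 = 0.442.

0.442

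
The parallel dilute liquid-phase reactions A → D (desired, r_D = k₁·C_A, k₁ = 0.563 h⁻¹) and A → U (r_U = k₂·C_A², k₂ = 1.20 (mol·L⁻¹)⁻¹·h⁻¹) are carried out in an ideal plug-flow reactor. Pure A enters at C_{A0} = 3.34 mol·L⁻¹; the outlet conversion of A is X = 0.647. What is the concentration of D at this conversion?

0.393 mol·L⁻¹

C_A = C_{A0}(1−X) = 1.179 mol·L⁻¹.
Along a PFR/batch, dC_D/dC_A = −r_D/(r_D+r_U) = −k₁/(k₁+k₂·C_A).
Integrating from C_{A0} to C_A: C_D = (0.563/1.20)·ln[(0.563+1.20·3.34)/(0.563+1.20·1.18)] = 0.4692·ln(4.571/1.978) = 0.3930 mol·L⁻¹.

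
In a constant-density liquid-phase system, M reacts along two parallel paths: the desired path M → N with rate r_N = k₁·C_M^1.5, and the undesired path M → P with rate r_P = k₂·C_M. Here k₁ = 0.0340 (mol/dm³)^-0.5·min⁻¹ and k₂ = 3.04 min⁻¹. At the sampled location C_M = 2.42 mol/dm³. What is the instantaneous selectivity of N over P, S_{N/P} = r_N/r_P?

0.0174

S_{N/P} = r_N/r_P = (k₁·C_M^1.5)/(k₂·C_M) = (k₁/k₂)·C_M^0.5.
= (0.0340×2.420^1.5) / (3.04×2.420) = 0.1280/7.357 = 0.0174.
Since the desired path is higher order in M, keeping C_M high (PFR or concentrated feed) favours N.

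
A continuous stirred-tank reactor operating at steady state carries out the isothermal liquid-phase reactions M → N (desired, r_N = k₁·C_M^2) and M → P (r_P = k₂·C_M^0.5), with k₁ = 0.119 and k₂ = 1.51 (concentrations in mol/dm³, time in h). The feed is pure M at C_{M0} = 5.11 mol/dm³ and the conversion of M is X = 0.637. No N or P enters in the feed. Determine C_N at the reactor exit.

0.540 mol/dm³

Exit C_M = C_{M0}(1−X) = 5.11×0.363 = 1.855 mol/dm³.
A CSTR operates uniformly at the exit composition, giving r_N = 0.4095 and r_P = 2.057 (each k·C_M^n at C_M = 1.855).
Fraction of consumed M going to N: r_N/(r_N+r_P) = 0.1660.
C_N = 0.1660·C_{M0}·X = 0.1660×5.11×0.637 = 0.540 mol/dm³.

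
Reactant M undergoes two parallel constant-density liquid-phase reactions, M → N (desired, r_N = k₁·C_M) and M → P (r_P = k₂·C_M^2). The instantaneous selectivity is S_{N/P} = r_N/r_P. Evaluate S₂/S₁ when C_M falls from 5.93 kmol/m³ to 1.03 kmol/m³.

5.76

S_{N/P} = (k₁/k₂)·C_M⁻¹, so S₂/S₁ = (C_{M,2}/C_{M,1})⁻¹.
= 5.93/1.03 = 5.76.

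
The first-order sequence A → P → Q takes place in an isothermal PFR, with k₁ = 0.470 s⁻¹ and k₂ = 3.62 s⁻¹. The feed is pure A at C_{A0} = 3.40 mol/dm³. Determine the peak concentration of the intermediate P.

For a first-order series the maximum intermediate yield is C_{P,max}/C_{A0} = (k₁/k₂)^[k₂/(k₂−k₁)].
= (0.470/3.62)^(3.62/(3.62−0.470)) = (0.1298)^(1.149) = 0.09574.
C_{P,max} = 0.09574×3.40 = 0.326 mol/dm³.

0.326 mol/dm³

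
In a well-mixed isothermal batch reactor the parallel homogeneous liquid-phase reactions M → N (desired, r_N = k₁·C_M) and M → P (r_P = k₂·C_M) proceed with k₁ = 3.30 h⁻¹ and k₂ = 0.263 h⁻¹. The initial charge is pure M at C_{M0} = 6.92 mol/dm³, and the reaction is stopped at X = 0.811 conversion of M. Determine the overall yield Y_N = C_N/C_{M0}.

0.751

C_M = C_{M0}(1−X) = 1.308 mol/dm³.
Both paths are first order in M, so the instantaneous fraction to N is constant: dC_N/d(−C_M) = k₁/(k₁+k₂) = 0.9262.
C_N = 0.9262·(C_{M0}−C_M) = 0.9262×5.612 = 5.20 mol/dm³.
Y_N = C_N/C_{M0} = 5.198/6.92 = 0.751.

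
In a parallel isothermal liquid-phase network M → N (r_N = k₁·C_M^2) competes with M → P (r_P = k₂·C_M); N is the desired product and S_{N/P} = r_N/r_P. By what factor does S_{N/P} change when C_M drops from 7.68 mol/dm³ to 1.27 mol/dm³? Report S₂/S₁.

S_{N/P} = (k₁/k₂)·C_M, so S₂/S₁ = (C_{M,2}/C_{M,1}).
= 1.27/7.68 = 0.165.

0.165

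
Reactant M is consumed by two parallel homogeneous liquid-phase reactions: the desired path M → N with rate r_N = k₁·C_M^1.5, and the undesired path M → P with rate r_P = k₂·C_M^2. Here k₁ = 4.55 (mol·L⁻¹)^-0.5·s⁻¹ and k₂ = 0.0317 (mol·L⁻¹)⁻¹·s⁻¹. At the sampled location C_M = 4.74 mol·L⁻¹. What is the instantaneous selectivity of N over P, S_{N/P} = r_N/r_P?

S_{N/P} = r_N/r_P = (k₁·C_M^1.5)/(k₂·C_M^2) = (k₁/k₂)·C_M^-0.5.
= (4.55×4.740^1.5) / (0.0317×4.740^2) = 46.95/0.7122 = 65.9.
The undesired path is higher order in M, so low C_M (CSTR or dilute feed) favours N.

65.9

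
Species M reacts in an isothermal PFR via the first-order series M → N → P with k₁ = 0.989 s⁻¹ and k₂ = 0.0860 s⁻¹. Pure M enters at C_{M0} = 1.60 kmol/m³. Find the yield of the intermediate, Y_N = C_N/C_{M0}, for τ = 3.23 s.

The intermediate concentration in a first-order A→B→C sequence is C_N = k₁C_{M0}(e^(−k₁τ) − e^(−k₂τ))/(k₂−k₁).
e^(−k₁τ) = e^(−0.989×3.23) = e^(−3.194) = 0.04099; e^(−k₂τ) = e^(−0.2778) = 0.7575.
C_N = 0.989×1.60/(0.0860−0.989) × (0.04099−0.7575) = (-1.752)×(-0.7165) = 1.256 kmol/m³.
Y_N = C_N/C_{M0} = 1.256/1.60 = 0.785.

0.785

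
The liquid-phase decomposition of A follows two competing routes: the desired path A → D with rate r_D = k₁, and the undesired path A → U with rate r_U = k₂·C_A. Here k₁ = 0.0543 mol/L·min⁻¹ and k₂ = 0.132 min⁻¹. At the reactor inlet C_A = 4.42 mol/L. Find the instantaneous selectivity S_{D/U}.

0.0931

S_{D/U} = r_D/r_U = (k₁)/(k₂·C_A) = (k₁/k₂)·C_A⁻¹.
= (0.0543) / (0.132×4.420) = 0.05430/0.5834 = 0.0931.
The undesired path is higher order in A, so low C_A (CSTR or dilute feed) favours D.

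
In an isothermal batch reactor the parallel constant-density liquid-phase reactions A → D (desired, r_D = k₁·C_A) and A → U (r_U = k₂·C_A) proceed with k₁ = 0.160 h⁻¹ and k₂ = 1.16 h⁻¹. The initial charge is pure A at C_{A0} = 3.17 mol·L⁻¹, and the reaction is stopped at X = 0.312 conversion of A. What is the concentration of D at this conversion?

0.120 mol·L⁻¹

C_A = C_{A0}(1−X) = 2.181 mol·L⁻¹.
Both paths are first order in A, so the instantaneous fraction to D is constant: dC_D/d(−C_A) = k₁/(k₁+k₂) = 0.1212.
C_D = 0.1212·(C_{A0}−C_A) = 0.1212×0.9890 = 0.120 mol·L⁻¹.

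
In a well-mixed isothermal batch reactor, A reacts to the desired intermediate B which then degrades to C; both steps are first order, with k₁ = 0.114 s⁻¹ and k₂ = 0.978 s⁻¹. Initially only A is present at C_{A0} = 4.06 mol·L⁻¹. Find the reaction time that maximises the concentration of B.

For first-order series the maximum of C_B occurs at t_opt = ln(k₂/k₁)/(k₂−k₁).
= ln(0.978/0.114)/(0.978−0.114) = ln(8.579)/0.8640 = 2.149/0.8640 = 2.49 s.

2.49 s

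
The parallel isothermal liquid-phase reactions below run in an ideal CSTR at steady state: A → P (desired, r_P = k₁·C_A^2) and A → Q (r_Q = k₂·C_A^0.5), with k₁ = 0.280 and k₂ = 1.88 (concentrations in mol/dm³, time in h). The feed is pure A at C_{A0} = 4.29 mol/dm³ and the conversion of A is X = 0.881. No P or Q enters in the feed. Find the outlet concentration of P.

0.195 mol/dm³

Exit C_A = C_{A0}(1−X) = 4.29×0.119 = 0.5105 mol/dm³.
A CSTR operates uniformly at the exit composition, giving r_P = 0.07297 and r_Q = 1.343 (each k·C_A^n at C_A = 0.5105).
Fraction of consumed A going to P: r_P/(r_P+r_Q) = 0.05153.
C_P = 0.05153·C_{A0}·X = 0.05153×4.29×0.881 = 0.195 mol/dm³.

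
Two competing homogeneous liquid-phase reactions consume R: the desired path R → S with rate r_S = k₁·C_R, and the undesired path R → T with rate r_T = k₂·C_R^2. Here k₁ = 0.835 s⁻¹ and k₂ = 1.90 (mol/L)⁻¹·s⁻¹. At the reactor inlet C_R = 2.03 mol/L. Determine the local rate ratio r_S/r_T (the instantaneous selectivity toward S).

S_{S/T} = r_S/r_T = (k₁·C_R)/(k₂·C_R^2) = (k₁/k₂)·C_R⁻¹.
= (0.835×2.030) / (1.90×2.030^2) = 1.695/7.830 = 0.216.

0.216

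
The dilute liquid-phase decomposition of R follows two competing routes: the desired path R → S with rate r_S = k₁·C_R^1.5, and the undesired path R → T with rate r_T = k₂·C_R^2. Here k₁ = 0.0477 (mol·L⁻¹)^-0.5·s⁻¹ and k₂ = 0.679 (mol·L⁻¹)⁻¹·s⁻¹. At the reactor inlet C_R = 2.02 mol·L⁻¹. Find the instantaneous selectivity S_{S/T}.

0.0494

S_{S/T} = r_S/r_T = (k₁·C_R^1.5)/(k₂·C_R^2) = (k₁/k₂)·C_R^-0.5.
= (0.0477×2.020^1.5) / (0.679×2.020^2) = 0.1369/2.771 = 0.0494.
The undesired path is higher order in R, so low C_R (CSTR or dilute feed) favours S.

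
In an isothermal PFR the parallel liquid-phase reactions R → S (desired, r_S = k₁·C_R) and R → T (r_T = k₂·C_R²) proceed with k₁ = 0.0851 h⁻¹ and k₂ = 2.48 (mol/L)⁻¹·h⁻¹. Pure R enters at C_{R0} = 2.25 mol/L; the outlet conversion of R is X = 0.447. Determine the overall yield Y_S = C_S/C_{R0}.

0.00885

C_R = C_{R0}(1−X) = 1.244 mol/L.
Along a PFR/batch, dC_S/dC_R = −r_S/(r_S+r_T) = −k₁/(k₁+k₂·C_R).
Integrating from C_{R0} to C_R: C_S = (0.0851/2.48)·ln[(0.0851+2.48·2.25)/(0.0851+2.48·1.24)] = 0.03431·ln(5.665/3.171) = 0.01991 mol/L.
Y_S = C_S/C_{R0} = 0.01991/2.25 = 0.00885.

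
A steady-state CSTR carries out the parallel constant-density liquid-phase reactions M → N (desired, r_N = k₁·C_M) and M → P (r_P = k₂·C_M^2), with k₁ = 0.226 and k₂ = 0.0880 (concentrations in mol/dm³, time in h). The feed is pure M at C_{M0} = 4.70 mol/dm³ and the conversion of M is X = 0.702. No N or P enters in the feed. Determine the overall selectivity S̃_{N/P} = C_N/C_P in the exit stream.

1.83

Exit C_M = C_{M0}(1−X) = 4.70×0.298 = 1.401 mol/dm³.
In a CSTR the entire volume is at exit conditions, so r_N = 0.226×1.401 = 0.3165 and r_P = 0.0880×1.401^2 = 0.1726.
Overall selectivity = C_N/C_P = r_Nτ/(r_Pτ) = r_N/r_P = 1.83.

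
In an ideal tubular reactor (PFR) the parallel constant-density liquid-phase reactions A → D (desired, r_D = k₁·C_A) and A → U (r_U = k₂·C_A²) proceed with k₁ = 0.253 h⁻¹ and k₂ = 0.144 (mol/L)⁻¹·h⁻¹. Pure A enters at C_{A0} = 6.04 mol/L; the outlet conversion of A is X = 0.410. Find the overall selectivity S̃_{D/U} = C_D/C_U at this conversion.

0.372

C_A = C_{A0}(1−X) = 3.564 mol/L.
Along a PFR/batch, dC_D/dC_A = −r_D/(r_D+r_U) = −k₁/(k₁+k₂·C_A).
Integrating from C_{A0} to C_A: C_D = (0.253/0.144)·ln[(0.253+0.144·6.04)/(0.253+0.144·3.56)] = 1.757·ln(1.123/0.7662) = 0.6714 mol/L.
C_U = (C_{A0}−C_A)−C_D = 1.805 mol/L; S̃_{D/U} = 0.6714/1.805 = 0.372.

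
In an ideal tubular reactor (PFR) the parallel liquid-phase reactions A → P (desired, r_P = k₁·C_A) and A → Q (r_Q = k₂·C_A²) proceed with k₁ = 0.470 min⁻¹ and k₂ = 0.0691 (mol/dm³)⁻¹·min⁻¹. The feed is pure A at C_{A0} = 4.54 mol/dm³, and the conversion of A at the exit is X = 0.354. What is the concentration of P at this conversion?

1.04 mol/dm³

C_A = C_{A0}(1−X) = 2.933 mol/dm³.
Along a PFR/batch, dC_P/dC_A = −r_P/(r_P+r_Q) = −k₁/(k₁+k₂·C_A).
Integrating from C_{A0} to C_A: C_P = (0.470/0.0691)·ln[(0.470+0.0691·4.54)/(0.470+0.0691·2.93)] = 6.802·ln(0.7837/0.6727) = 1.039 mol/dm³.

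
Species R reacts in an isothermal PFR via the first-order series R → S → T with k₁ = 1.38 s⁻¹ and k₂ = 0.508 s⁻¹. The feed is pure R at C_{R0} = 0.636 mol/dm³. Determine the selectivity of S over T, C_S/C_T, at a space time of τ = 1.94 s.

Solving the coupled first-order balances gives C_S(τ) = [k₁/(k₂−k₁)]·C_{R0}·(e^(−k₁τ) − e^(−k₂τ)).
e^(−k₁τ) = e^(−1.38×1.94) = e^(−2.677) = 0.06876; e^(−k₂τ) = e^(−0.9855) = 0.3732.
C_S = 1.38×0.636/(0.508−1.38) × (0.06876−0.3732) = (-1.007)×(-0.3045) = 0.3065 mol/dm³.
C_R = C_{R0}e^(−k₁τ) = 0.04373 mol/dm³, so C_T = C_{R0}−C_R−C_S = 0.2858 mol/dm³; C_S/C_T = 1.07.

1.07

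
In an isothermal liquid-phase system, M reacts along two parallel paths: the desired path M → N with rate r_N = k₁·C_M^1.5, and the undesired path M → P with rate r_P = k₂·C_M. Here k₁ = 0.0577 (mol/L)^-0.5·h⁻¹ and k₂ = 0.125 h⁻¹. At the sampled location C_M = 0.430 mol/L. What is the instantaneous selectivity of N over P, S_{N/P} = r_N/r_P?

0.303

S_{N/P} = r_N/r_P = (k₁·C_M^1.5)/(k₂·C_M) = (k₁/k₂)·C_M^0.5.
= (0.0577×0.4300^1.5) / (0.125×0.4300) = 0.01627/0.05375 = 0.303.
Since the desired path is higher order in M, keeping C_M high (PFR or concentrated feed) favours N.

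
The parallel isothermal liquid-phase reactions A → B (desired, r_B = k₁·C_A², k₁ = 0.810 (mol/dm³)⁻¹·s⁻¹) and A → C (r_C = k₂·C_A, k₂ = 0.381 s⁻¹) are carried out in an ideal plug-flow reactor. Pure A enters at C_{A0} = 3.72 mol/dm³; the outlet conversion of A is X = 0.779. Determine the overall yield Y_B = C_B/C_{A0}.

0.630

C_A = C_{A0}(1−X) = 0.8221 mol/dm³.
Along a PFR/batch, dC_C/dC_A = −r_C/(r_B+r_C) = −k₂/(k₂+k₁·C_A).
Integrating from C_{A0} to C_A: C_C = (0.381/0.810)·ln[(0.381+0.810·3.72)/(0.381+0.810·0.822)] = 0.4704·ln(3.394/1.047) = 0.5533 mol/dm³.
Then C_B = (C_{A0}−C_A) − C_C = 2.898 − 0.5533 = 2.345 mol/dm³.
Y_B = C_B/C_{A0} = 2.345/3.72 = 0.630.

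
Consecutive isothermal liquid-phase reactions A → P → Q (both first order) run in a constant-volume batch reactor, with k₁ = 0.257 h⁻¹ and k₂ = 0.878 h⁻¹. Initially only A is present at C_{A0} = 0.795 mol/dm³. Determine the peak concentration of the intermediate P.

0.140 mol/dm³

At the optimum, C_{P,max}/C_{A0} = (k₁/k₂)^[k₂/(k₂−k₁)].
= (0.257/0.878)^(0.878/(0.878−0.257)) = (0.2927)^(1.414) = 0.1760.
C_{P,max} = 0.1760×0.795 = 0.140 mol/dm³.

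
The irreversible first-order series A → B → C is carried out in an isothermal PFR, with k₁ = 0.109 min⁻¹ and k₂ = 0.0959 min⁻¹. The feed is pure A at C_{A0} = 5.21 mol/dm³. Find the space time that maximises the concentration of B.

Setting dC_B/dτ = 0 gives τ_opt = ln(k₂/k₁)/(k₂−k₁).
= ln(0.0959/0.109)/(0.0959−0.109) = ln(0.8798)/-0.01310 = -0.1280/-0.01310 = 9.77 min.

9.77 min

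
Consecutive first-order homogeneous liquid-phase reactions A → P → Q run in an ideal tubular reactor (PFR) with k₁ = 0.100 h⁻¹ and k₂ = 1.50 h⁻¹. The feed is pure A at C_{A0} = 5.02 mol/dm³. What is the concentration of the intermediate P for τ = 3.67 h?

Solving the coupled first-order balances gives C_P(τ) = [k₁/(k₂−k₁)]·C_{A0}·(e^(−k₁τ) − e^(−k₂τ)).
e^(−k₁τ) = e^(−0.100×3.67) = e^(−0.3670) = 0.6928; e^(−k₂τ) = e^(−5.505) = 0.004066.
C_P = 0.100×5.02/(1.50−0.100) × (0.6928−0.004066) = 0.3586×0.6887 = 0.2470 mol/dm³.

0.247 mol/dm³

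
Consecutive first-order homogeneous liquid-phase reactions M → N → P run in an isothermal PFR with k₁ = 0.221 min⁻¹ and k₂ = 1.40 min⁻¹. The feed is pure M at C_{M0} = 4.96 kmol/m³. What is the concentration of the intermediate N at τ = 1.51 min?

For first-order series with pure M initially, C_N(τ) = k₁C_{M0}/(k₂−k₁)·(e^(−k₁τ) − e^(−k₂τ)).
e^(−k₁τ) = e^(−0.221×1.51) = e^(−0.3337) = 0.7163; e^(−k₂τ) = e^(−2.114) = 0.1208.
C_N = 0.221×4.96/(1.40−0.221) × (0.7163−0.1208) = 0.9297×0.5955 = 0.5537 kmol/m³.

0.554 kmol/m³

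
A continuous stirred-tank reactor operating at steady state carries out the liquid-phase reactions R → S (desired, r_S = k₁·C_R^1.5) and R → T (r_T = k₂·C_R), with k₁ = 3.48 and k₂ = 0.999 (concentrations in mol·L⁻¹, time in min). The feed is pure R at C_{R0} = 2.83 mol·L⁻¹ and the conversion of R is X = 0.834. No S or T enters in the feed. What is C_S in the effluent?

Exit C_R = C_{R0}(1−X) = 2.83×0.166 = 0.4698 mol·L⁻¹.
A CSTR operates uniformly at the exit composition, giving r_S = 1.121 and r_T = 0.4693 (each k·C_R^n at C_R = 0.4698).
Fraction of consumed R going to S: r_S/(r_S+r_T) = 0.7048.
C_S = 0.7048·C_{R0}·X = 0.7048×2.83×0.834 = 1.66 mol·L⁻¹.

1.66 mol·L⁻¹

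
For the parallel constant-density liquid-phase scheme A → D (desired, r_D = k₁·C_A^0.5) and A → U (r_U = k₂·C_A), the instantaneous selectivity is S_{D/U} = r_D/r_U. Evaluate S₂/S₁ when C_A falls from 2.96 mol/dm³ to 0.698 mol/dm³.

S_{D/U} = (k₁/k₂)·C_A^-0.5, so S₂/S₁ = (C_{A,2}/C_{A,1})^-0.5.
= (0.698/2.96)^(-0.5) = (0.2358)^(-0.5) = 2.06.
Selectivity toward D rises as C_A falls — low-concentration operation is favoured.

2.06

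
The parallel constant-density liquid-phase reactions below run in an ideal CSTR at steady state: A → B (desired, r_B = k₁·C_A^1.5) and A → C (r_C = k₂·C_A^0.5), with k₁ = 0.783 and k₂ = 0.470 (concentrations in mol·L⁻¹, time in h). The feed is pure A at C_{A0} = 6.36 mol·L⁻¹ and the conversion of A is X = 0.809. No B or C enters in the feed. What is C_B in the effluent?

Exit C_A = C_{A0}(1−X) = 6.36×0.191 = 1.215 mol·L⁻¹.
In a CSTR the entire volume is at exit conditions, so r_B = 0.783×1.215^1.5 = 1.048 and r_C = 0.470×1.215^0.5 = 0.5180.
Fraction of consumed A going to B: r_B/(r_B+r_C) = 0.6693.
C_B = 0.6693·C_{A0}·X = 0.6693×6.36×0.809 = 3.44 mol·L⁻¹.

3.44 mol·L⁻¹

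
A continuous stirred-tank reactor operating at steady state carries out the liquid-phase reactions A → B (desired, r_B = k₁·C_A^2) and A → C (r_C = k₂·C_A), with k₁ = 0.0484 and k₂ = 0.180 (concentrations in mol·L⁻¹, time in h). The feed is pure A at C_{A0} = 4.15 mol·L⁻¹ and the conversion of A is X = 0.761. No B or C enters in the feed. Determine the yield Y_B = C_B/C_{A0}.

0.160

Exit C_A = C_{A0}(1−X) = 4.15×0.239 = 0.9919 mol·L⁻¹.
Rates in a CSTR are evaluated at the outlet concentration: r_B = 0.0484×0.9919^2 = 0.04761, r_C = 0.180×0.9919 = 0.1785.
Fraction of consumed A going to B: r_B/(r_B+r_C) = 0.2105.
C_B = 0.2105·C_{A0}·X = 0.2105×4.15×0.761 = 0.665 mol·L⁻¹; Y_B = C_B/C_{A0} = 0.160.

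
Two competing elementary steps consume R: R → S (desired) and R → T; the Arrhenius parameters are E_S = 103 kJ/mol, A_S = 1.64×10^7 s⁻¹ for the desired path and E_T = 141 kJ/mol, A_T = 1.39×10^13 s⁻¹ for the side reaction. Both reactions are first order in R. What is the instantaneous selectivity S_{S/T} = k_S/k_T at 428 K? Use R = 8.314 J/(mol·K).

0.0512

k_S/k_T = (A_S/A_T)·exp[−(E_S−E_T)/(RT)] = (A_S/A_T)·exp[(E_T−E_S)/(RT)].
(E_T−E_S)/(RT) = (141−103)×10³/(8.314×428) = 38000/3558 = 10.68.
k_S/k_T = (1.64×10^7/1.39×10^13)·exp(10.68) = 1.180×10^-6 × 43433 = 0.0512.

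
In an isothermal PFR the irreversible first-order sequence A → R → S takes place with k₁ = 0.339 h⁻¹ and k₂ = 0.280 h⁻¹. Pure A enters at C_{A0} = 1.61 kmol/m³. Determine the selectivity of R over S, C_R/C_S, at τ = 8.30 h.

The intermediate concentration in a first-order A→B→C sequence is C_R = k₁C_{A0}(e^(−k₁τ) − e^(−k₂τ))/(k₂−k₁).
e^(−k₁τ) = e^(−0.339×8.30) = e^(−2.814) = 0.05998; e^(−k₂τ) = e^(−2.324) = 0.09788.
C_R = 0.339×1.61/(0.280−0.339) × (0.05998−0.09788) = (-9.251)×(-0.03790) = 0.3506 kmol/m³.
C_A = C_{A0}e^(−k₁τ) = 0.09657 kmol/m³, so C_S = C_{A0}−C_A−C_R = 1.163 kmol/m³; C_R/C_S = 0.301.

0.301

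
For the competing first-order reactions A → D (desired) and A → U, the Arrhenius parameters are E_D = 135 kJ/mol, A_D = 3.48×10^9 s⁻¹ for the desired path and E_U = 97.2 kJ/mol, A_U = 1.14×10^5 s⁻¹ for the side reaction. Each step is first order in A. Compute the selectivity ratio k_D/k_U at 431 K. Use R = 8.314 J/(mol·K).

With equal orders, S_{D/U} = k_D/k_U = (A_D/A_U)·exp[(E_U−E_D)/(RT)].
(E_U−E_D)/(RT) = (97.2−135)×10³/(8.314×431) = -37800/3583 = -10.55.
k_D/k_U = (3.48×10^9/1.14×10^5)·exp(-10.55) = 30526 × 2.622×10^-5 = 0.801.

0.801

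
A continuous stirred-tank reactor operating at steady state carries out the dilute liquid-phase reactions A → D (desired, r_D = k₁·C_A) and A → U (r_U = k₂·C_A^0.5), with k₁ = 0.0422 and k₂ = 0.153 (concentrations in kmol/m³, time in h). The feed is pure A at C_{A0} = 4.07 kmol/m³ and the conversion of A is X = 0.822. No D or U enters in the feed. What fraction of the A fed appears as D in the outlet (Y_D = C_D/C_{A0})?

0.156

Exit C_A = C_{A0}(1−X) = 4.07×0.178 = 0.7245 kmol/m³.
Rates in a CSTR are evaluated at the outlet concentration: r_D = 0.0422×0.7245 = 0.03057, r_U = 0.153×0.7245^0.5 = 0.1302.
Fraction of consumed A going to D: r_D/(r_D+r_U) = 0.1901.
C_D = 0.1901·C_{A0}·X = 0.1901×4.07×0.822 = 0.636 kmol/m³; Y_D = C_D/C_{A0} = 0.156.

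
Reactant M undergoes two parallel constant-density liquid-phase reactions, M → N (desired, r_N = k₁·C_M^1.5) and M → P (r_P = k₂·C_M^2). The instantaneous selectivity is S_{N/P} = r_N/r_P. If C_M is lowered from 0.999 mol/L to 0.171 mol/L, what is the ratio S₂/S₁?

2.42

S_{N/P} = (k₁/k₂)·C_M^-0.5, so S₂/S₁ = (C_{M,2}/C_{M,1})^-0.5.
= (0.171/0.999)^(-0.5) = (0.1712)^(-0.5) = 2.42.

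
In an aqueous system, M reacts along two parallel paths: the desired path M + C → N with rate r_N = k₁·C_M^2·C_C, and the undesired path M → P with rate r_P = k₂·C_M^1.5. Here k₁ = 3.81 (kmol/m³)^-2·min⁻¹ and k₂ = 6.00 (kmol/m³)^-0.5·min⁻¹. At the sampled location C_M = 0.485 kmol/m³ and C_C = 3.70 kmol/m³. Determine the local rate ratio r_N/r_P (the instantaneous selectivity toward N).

S_{N/P} = r_N/r_P = (k₁·C_M^2·C_C)/(k₂·C_M^1.5) = (k₁/k₂)·C_M^0.5·C_C.
= (3.81×0.4850^2×3.700) / (6.00×0.4850^1.5) = 3.316/2.027 = 1.64.

1.64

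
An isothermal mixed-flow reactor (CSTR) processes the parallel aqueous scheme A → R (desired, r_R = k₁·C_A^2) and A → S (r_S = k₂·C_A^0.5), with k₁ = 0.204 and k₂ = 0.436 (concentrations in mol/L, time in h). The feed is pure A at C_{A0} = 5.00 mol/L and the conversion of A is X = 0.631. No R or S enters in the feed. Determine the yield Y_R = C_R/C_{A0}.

0.341

Exit C_A = C_{A0}(1−X) = 5.00×0.369 = 1.845 mol/L.
A CSTR operates uniformly at the exit composition, giving r_R = 0.6944 and r_S = 0.5922 (each k·C_A^n at C_A = 1.845).
Fraction of consumed A going to R: r_R/(r_R+r_S) = 0.5397.
C_R = 0.5397·C_{A0}·X = 0.5397×5.00×0.631 = 1.70 mol/L; Y_R = C_R/C_{A0} = 0.341.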